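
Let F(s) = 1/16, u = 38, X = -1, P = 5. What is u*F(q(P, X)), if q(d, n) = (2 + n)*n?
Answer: 19/8 ≈ 2.3750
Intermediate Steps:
q(d, n) = n*(2 + n)
F(s) = 1/16
u*F(q(P, X)) = 38*(1/16) = 19/8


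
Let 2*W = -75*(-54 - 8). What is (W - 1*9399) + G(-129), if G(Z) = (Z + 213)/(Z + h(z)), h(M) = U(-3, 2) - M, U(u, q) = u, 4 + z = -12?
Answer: -205167/29 ≈ -7074.7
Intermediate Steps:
z = -16 (z = -4 - 12 = -16)
W = 2325 (W = (-75*(-54 - 8))/2 = (-75*(-62))/2 = (½)*4650 = 2325)
h(M) = -3 - M
G(Z) = (213 + Z)/(13 + Z) (G(Z) = (Z + 213)/(Z + (-3 - 1*(-16))) = (213 + Z)/(Z + (-3 + 16)) = (213 + Z)/(Z + 13) = (213 + Z)/(13 + Z))
(W - 1*9399) + G(-129) = (2325 - 1*9399) + (213 - 129)/(13 - 129) = (2325 - 9399) + 84/(-116) = -7074 - 1/116*84 = -7074 - 21/29 = -205167/29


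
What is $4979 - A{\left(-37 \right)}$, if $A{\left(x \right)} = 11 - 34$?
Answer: $5002$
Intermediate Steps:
$A{\left(x \right)} = -23$
$4979 - A{\left(-37 \right)} = 4979 - -23 = 4979 + 23 = 5002$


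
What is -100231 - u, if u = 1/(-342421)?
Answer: -34321199250/342421 ≈ -1.0023e+5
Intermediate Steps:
u = -1/342421 ≈ -2.9204e-6
-100231 - u = -100231 - 1*(-1/342421) = -100231 + 1/342421 = -34321199250/342421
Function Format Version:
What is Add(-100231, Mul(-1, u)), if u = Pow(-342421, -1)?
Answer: Rational(-34321199250, 342421) ≈ -1.0023e+5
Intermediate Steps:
u = Rational(-1, 342421) ≈ -2.9204e-6
Add(-100231, Mul(-1, u)) = Add(-100231, Mul(-1, Rational(-1, 342421))) = Add(-100231, Rational(1, 342421)) = Rational(-34321199250, 342421)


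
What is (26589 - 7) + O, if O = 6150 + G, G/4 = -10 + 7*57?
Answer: 34288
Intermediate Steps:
G = 1556 (G = 4*(-10 + 7*57) = 4*(-10 + 399) = 4*389 = 1556)
O = 7706 (O = 6150 + 1556 = 7706)
(26589 - 7) + O = (26589 - 7) + 7706 = 26582 + 7706 = 34288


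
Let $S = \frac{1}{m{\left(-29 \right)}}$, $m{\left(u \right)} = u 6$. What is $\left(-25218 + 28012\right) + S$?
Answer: $\frac{486155}{174} \approx 2794.0$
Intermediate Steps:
$m{\left(u \right)} = 6 u$
$S = - \frac{1}{174}$ ($S = \frac{1}{6 \left(-29\right)} = \frac{1}{-174} = - \frac{1}{174} \approx -0.0057471$)
$\left(-25218 + 28012\right) + S = \left(-25218 + 28012\right) - \frac{1}{174} = 2794 - \frac{1}{174} = \frac{486155}{174}$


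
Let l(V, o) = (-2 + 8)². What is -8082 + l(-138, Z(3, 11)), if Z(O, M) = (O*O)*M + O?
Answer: -8046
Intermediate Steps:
Z(O, M) = O + M*O² (Z(O, M) = O²*M + O = M*O² + O = O + M*O²)
l(V, o) = 36 (l(V, o) = 6² = 36)
-8082 + l(-138, Z(3, 11)) = -8082 + 36 = -8046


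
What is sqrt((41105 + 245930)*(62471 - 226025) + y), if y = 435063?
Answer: I*sqrt(46945287327) ≈ 2.1667e+5*I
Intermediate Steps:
sqrt((41105 + 245930)*(62471 - 226025) + y) = sqrt((41105 + 245930)*(62471 - 226025) + 435063) = sqrt(287035*(-163554) + 435063) = sqrt(-46945722390 + 435063) = sqrt(-46945287327) = I*sqrt(46945287327)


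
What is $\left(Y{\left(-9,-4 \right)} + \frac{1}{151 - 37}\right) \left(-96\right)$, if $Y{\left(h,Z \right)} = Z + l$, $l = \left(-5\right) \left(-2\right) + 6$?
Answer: $- \frac{21904}{19} \approx -1152.8$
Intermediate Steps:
$l = 16$ ($l = 10 + 6 = 16$)
$Y{\left(h,Z \right)} = 16 + Z$ ($Y{\left(h,Z \right)} = Z + 16 = 16 + Z$)
$\left(Y{\left(-9,-4 \right)} + \frac{1}{151 - 37}\right) \left(-96\right) = \left(\left(16 - 4\right) + \frac{1}{151 - 37}\right) \left(-96\right) = \left(12 + \frac{1}{114}\right) \left(-96\right) = \frac{1369}{114} \left(-96\right) = - \frac{21904}{19}$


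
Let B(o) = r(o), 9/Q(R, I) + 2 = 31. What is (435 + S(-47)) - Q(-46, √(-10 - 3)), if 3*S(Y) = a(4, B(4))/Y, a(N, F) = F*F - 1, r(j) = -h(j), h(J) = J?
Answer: 592337/1363 ≈ 434.58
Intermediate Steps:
r(j) = -j
Q(R, I) = 9/29 (Q(R, I) = 9/(-2 + 31) = 9/29)
B(o) = -o
a(N, F) = -1 + F² (a(N, F) = F² - 1 = -1 + F²)
S(Y) = 5/Y (S(Y) = ((-1 + (-1*4)²)/Y)/3 = ((-1 + (-4)²)/Y)/3 = ((-1 + 16)/Y)/3 = (15/Y)/3 = 5/Y)
(435 + S(-47)) - Q(-46, √(-10 - 3)) = (435 + 5/(-47)) - 1*9/29 = (435 + 5*(-1/47)) - 9/29 = (435 - 5/47) - 9/29 = 20440/47 - 9/29 = 592337/1363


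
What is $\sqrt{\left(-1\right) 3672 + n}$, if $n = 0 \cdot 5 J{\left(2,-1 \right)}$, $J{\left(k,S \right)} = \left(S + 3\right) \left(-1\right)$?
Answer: $6 i \sqrt{102} \approx 60.597 i$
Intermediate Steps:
$J{\left(k,S \right)} = -3 - S$ ($J{\left(k,S \right)} = \left(3 + S\right) \left(-1\right) = -3 - S$)
$n = 0$ ($n = 0 \cdot 5 \left(-3 - -1\right) = 0 \left(-3 + 1\right) = 0 \left(-2\right) = 0$)
$\sqrt{\left(-1\right) 3672 + n} = \sqrt{\left(-1\right) 3672 + 0} = \sqrt{-3672 + 0} = \sqrt{-3672} = 6 i \sqrt{102}$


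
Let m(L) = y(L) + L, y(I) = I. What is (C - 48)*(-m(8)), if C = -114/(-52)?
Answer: 9528/13 ≈ 732.92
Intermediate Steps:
m(L) = 2*L (m(L) = L + L = 2*L)
C = 57/26 (C = -114*(-1/52) = 57/26 ≈ 2.1923)
(C - 48)*(-m(8)) = (57/26 - 48)*(-2*8) = -(-1191)*16/26 = -1191/26*(-16) = 9528/13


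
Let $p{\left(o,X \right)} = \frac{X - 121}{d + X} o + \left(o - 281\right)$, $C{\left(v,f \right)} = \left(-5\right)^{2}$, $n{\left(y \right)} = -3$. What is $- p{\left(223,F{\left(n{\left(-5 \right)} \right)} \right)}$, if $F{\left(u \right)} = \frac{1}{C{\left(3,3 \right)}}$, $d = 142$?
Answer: $\frac{880310}{3551} \approx 247.9$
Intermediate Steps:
$C{\left(v,f \right)} = 25$
$F{\left(u \right)} = \frac{1}{25}$
$p{\left(o,X \right)} = -281 + o + \frac{o \left(-121 + X\right)}{142 + X}$ ($p{\left(o,X \right)} = \frac{X - 121}{142 + X} o + \left(o - 281\right) = \frac{-121 + X}{142 + X} o + \left(-281 + o\right) = \frac{o \left(-121 + X\right)}{142 + X} + \left(-281 + o\right) = -281 + o + \frac{o \left(-121 + X\right)}{142 + X}$)
$- p{\left(223,F{\left(n{\left(-5 \right)} \right)} \right)} = - \frac{-39902 - \frac{281}{25} + 21 \cdot 223 + 2 \cdot \frac{1}{25} \cdot 223}{142 + \frac{1}{25}} = - \frac{-39902 - \frac{281}{25} + 4683 + \frac{446}{25}}{\frac{3551}{25}} = - \frac{25 \left(-176062\right)}{3551 \cdot 5} = \left(-1\right) \left(- \frac{880310}{3551}\right) = \frac{880310}{3551}$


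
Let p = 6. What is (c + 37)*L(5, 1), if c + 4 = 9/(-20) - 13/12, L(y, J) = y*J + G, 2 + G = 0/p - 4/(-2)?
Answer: 472/3 ≈ 157.33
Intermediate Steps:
G = 0 (G = -2 + (0/6 - 4/(-2)) = -2 + (0*(⅙) - 4*(-½)) = -2 + (0 + 2) = -2 + 2 = 0)
L(y, J) = J*y (L(y, J) = y*J + 0 = J*y + 0 = J*y)
c = -83/15 (c = -4 + (9/(-20) - 13/12) = -4 + (9*(-1/20) - 13*1/12) = -4 + (-9/20 - 13/12) = -4 - 23/15 = -83/15 ≈ -5.5333)
(c + 37)*L(5, 1) = (-83/15 + 37)*(1*5) = (472/15)*5 = 472/3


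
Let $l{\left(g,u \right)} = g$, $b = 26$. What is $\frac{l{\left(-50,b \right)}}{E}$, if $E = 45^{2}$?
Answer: $- \frac{2}{81} \approx -0.024691$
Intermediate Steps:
$E = 2025$
$\frac{l{\left(-50,b \right)}}{E} = - \frac{50}{2025} = \left(-50\right) \frac{1}{2025} = - \frac{2}{81}$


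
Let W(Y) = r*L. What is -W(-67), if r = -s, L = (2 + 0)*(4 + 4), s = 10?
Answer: 160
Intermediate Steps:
L = 16 (L = 2*8 = 16)
r = -10 (r = -1*10 = -10)
W(Y) = -160 (W(Y) = -10*16 = -160)
-W(-67) = -1*(-160) = 160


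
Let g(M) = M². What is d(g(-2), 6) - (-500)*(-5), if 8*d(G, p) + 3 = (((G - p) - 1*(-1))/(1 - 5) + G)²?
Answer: -319759/128 ≈ -2498.1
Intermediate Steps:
d(G, p) = -3/8 + (-¼ + p/4 + 3*G/4)²/8 (d(G, p) = -3/8 + (((G - p) - 1*(-1))/(1 - 5) + G)²/8 = -3/8 + (((G - p) + 1)/(-4) + G)²/8 = -3/8 + ((1 + G - p)*(-¼) + G)²/8 = -3/8 + ((-¼ - G/4 + p/4) + G)²/8 = -3/8 + (-¼ + p/4 + 3*G/4)²/8)
d(g(-2), 6) - (-500)*(-5) = (-3/8 + (-1 + 6 + 3*(-2)²)²/128) - (-500)*(-5) = (-3/8 + (-1 + 6 + 3*4)²/128) - 100*25 = (-3/8 + (-1 + 6 + 12)²/128) - 2500 = (-3/8 + (1/128)*17²) - 2500 = (-3/8 + (1/128)*289) - 2500 = (-3/8 + 289/128) - 2500 = 241/128 - 2500 = -319759/128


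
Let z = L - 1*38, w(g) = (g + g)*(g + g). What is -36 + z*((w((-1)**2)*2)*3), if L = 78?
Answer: 924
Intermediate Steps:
w(g) = 4*g**2 (w(g) = (2*g)*(2*g) = 4*g**2)
z = 40 (z = 78 - 1*38 = 78 - 38 = 40)
-36 + z*((w((-1)**2)*2)*3) = -36 + 40*(((4*((-1)**2)**2)*2)*3) = -36 + 40*(((4*1**2)*2)*3) = -36 + 40*(((4*1)*2)*3) = -36 + 40*((4*2)*3) = -36 + 40*(8*3) = -36 + 40*24 = -36 + 960 = 924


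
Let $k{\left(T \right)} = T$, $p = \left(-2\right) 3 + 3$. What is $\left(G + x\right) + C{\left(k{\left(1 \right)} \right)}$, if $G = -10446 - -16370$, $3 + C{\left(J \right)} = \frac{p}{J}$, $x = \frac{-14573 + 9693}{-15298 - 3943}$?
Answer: $\frac{113873118}{19241} \approx 5918.3$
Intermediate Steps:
$p = -3$ ($p = -6 + 3 = -3$)
$x = \frac{4880}{19241}$ ($x = - \frac{4880}{-19241} = \left(-4880\right) \left(- \frac{1}{19241}\right) = \frac{4880}{19241} \approx 0.25362$)
$C{\left(J \right)} = -3 - \frac{3}{J}$
$G = 5924$ ($G = -10446 + 16370 = 5924$)
$\left(G + x\right) + C{\left(k{\left(1 \right)} \right)} = \left(5924 + \frac{4880}{19241}\right) - \left(3 + \frac{3}{1}\right) = \frac{113988564}{19241} - 6 = \frac{113873118}{19241}$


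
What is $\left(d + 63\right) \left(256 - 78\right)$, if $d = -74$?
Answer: $-1958$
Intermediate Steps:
$\left(d + 63\right) \left(256 - 78\right) = \left(-74 + 63\right) \left(256 - 78\right) = \left(-11\right) 178 = -1958$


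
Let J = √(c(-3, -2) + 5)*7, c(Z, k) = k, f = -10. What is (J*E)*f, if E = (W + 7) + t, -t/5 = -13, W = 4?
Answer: -5320*√3 ≈ -9214.5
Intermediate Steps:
t = 65 (t = -5*(-13) = 65)
E = 76 (E = (4 + 7) + 65 = 11 + 65 = 76)
J = 7*√3 (J = √(-2 + 5)*7 = √3*7 = 7*√3 ≈ 12.124)
(J*E)*f = ((7*√3)*76)*(-10) = (532*√3)*(-10) = -5320*√3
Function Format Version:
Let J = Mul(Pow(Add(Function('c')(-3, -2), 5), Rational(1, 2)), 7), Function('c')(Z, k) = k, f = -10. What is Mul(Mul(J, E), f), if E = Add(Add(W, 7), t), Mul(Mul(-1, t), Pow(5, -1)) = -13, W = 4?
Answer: Mul(-5320, Pow(3, Rational(1, 2))) ≈ -9214.5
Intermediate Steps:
t = 65 (t = Mul(-5, -13) = 65)
E = 76 (E = Add(Add(4, 7), 65) = Add(11, 65) = 76)
J = Mul(7, Pow(3, Rational(1, 2))) (J = Mul(Pow(Add(-2, 5), Rational(1, 2)), 7) = Mul(Pow(3, Rational(1, 2)), 7) = Mul(7, Pow(3, Rational(1, 2))) ≈ 12.124)
Mul(Mul(J, E), f) = Mul(Mul(Mul(7, Pow(3, Rational(1, 2))), 76), -10) = Mul(Mul(532, Pow(3, Rational(1, 2))), -10) = Mul(-5320, Pow(3, Rational(1, 2)))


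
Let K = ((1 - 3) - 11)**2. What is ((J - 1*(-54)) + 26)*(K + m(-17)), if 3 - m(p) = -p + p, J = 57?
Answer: 23564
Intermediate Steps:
m(p) = 3 (m(p) = 3 - (-p + p) = 3 - 1*0 = 3 + 0 = 3)
K = 169 (K = (-2 - 11)**2 = (-13)**2 = 169)
((J - 1*(-54)) + 26)*(K + m(-17)) = ((57 - 1*(-54)) + 26)*(169 + 3) = ((57 + 54) + 26)*172 = (111 + 26)*172 = 137*172 = 23564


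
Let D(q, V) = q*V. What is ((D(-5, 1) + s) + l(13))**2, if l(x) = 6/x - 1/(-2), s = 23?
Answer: 243049/676 ≈ 359.54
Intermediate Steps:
D(q, V) = V*q
l(x) = 1/2 + 6/x (l(x) = 6/x - 1*(-1/2) = 6/x + 1/2 = 1/2 + 6/x)
((D(-5, 1) + s) + l(13))**2 = ((1*(-5) + 23) + (1/2)*(12 + 13)/13)**2 = ((-5 + 23) + (1/2)*(1/13)*25)**2 = (18 + 25/26)**2 = (493/26)**2 = 243049/676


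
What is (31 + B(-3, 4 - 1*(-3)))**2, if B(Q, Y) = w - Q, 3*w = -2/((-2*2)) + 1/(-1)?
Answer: 41209/36 ≈ 1144.7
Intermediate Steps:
w = -1/6 (w = (-2/((-2*2)) + 1/(-1))/3 = (-2/(-4) + 1*(-1))/3 = (-2*(-1/4) - 1)/3 = (1/2 - 1)/3 = (1/3)*(-1/2) = -1/6 ≈ -0.16667)
B(Q, Y) = -1/6 - Q
(31 + B(-3, 4 - 1*(-3)))**2 = (31 + (-1/6 - 1*(-3)))**2 = (31 + (-1/6 + 3))**2 = (31 + 17/6)**2 = (203/6)**2 = 41209/36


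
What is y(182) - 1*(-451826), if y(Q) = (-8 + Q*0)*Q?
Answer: 450370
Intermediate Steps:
y(Q) = -8*Q (y(Q) = (-8 + 0)*Q = -8*Q)
y(182) - 1*(-451826) = -8*182 - 1*(-451826) = -1456 + 451826 = 450370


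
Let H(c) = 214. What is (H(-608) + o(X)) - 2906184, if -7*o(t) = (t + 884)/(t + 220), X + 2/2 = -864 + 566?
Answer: -1607000825/553 ≈ -2.9060e+6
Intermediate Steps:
X = -299 (X = -1 + (-864 + 566) = -1 - 298 = -299)
o(t) = -(884 + t)/(7*(220 + t)) (o(t) = -(t + 884)/(7*(t + 220)) = -(884 + t)/(7*(220 + t)))
(H(-608) + o(X)) - 2906184 = (214 + (-884 - 1*(-299))/(7*(220 - 299))) - 2906184 = (214 + (⅐)*(-884 + 299)/(-79)) - 2906184 = (214 + (⅐)*(-1/79)*(-585)) - 2906184 = (214 + 585/553) - 2906184 = 118927/553 - 2906184 = -1607000825/553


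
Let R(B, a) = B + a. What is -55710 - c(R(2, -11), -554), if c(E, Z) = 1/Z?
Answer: -30863339/554 ≈ -55710.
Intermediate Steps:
-55710 - c(R(2, -11), -554) = -55710 - 1/(-554) = -55710 - 1*(-1/554) = -55710 + 1/554 = -30863339/554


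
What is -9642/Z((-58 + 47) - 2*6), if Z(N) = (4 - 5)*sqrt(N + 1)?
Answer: -4821*I*sqrt(22)/11 ≈ -2055.7*I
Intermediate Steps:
Z(N) = -sqrt(1 + N)
-9642/Z((-58 + 47) - 2*6) = -9642*(-1/sqrt(1 + ((-58 + 47) - 2*6))) = -9642*(-1/sqrt(1 + (-11 - 12))) = -9642*(-1/sqrt(1 - 23)) = -9642*I*sqrt(22)/22 = -4821*I*sqrt(22)/11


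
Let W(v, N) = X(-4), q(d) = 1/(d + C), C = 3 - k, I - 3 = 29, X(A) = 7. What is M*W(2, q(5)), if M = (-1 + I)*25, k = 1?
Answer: 5425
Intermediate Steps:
I = 32 (I = 3 + 29 = 32)
C = 2 (C = 3 - 1*1 = 3 - 1 = 2)
q(d) = 1/(2 + d) (q(d) = 1/(d + 2) = 1/(2 + d))
W(v, N) = 7
M = 775 (M = (-1 + 32)*25 = 31*25 = 775)
M*W(2, q(5)) = 775*7 = 5425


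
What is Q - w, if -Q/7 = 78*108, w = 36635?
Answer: -95603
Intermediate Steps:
Q = -58968 (Q = -546*108 = -7*8424 = -58968)
Q - w = -58968 - 1*36635 = -58968 - 36635 = -95603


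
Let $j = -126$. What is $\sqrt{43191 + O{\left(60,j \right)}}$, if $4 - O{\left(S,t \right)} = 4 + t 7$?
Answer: $3 \sqrt{4897} \approx 209.94$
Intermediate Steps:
$O{\left(S,t \right)} = - 7 t$ ($O{\left(S,t \right)} = 4 - \left(4 + t 7\right) = 4 - \left(4 + 7 t\right) = - 7 t$)
$\sqrt{43191 + O{\left(60,j \right)}} = \sqrt{43191 - -882} = \sqrt{43191 + 882} = \sqrt{44073} = 3 \sqrt{4897}$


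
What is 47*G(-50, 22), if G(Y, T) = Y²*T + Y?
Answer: 2582650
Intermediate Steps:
G(Y, T) = Y + T*Y² (G(Y, T) = T*Y² + Y = Y + T*Y²)
47*G(-50, 22) = 47*(-50*(1 + 22*(-50))) = 47*(-50*(1 - 1100)) = 47*(-50*(-1099)) = 47*54950 = 2582650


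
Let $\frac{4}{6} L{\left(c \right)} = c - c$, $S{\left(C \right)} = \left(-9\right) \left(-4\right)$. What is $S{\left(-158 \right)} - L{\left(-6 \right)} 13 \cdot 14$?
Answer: $36$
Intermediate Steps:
$S{\left(C \right)} = 36$
$L{\left(c \right)} = 0$ ($L{\left(c \right)} = \frac{3 \left(c - c\right)}{2} = \frac{3}{2} \cdot 0 = 0$)
$S{\left(-158 \right)} - L{\left(-6 \right)} 13 \cdot 14 = 36 - 0 \cdot 13 \cdot 14 = 36 - 0 \cdot 182 = 36 - 0 = 36 + 0 = 36$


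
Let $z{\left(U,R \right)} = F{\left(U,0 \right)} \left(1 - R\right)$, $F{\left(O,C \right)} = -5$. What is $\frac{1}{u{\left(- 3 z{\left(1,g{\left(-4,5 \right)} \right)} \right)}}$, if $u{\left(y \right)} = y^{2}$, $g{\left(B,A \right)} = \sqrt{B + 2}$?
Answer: $\frac{i}{225 \left(- i + 2 \sqrt{2}\right)} \approx -0.00049383 + 0.0013968 i$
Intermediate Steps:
$g{\left(B,A \right)} = \sqrt{2 + B}$
$z{\left(U,R \right)} = -5 + 5 R$ ($z{\left(U,R \right)} = - 5 \left(1 - R\right) = -5 + 5 R$)
$\frac{1}{u{\left(- 3 z{\left(1,g{\left(-4,5 \right)} \right)} \right)}} = \frac{1}{\left(- 3 \left(-5 + 5 \sqrt{2 - 4}\right)\right)^{2}} = \frac{1}{\left(- 3 \left(-5 + 5 \sqrt{-2}\right)\right)^{2}} = \frac{1}{\left(- 3 \left(-5 + 5 i \sqrt{2}\right)\right)^{2}} = \frac{1}{\left(15 - 15 i \sqrt{2}\right)^{2}}$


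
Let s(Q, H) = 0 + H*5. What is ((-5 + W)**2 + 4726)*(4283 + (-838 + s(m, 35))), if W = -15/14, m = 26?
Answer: 844836505/49 ≈ 1.7242e+7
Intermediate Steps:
s(Q, H) = 5*H (s(Q, H) = 0 + 5*H = 5*H)
W = -15/14 (W = -15*1/14 = -15/14 ≈ -1.0714)
((-5 + W)**2 + 4726)*(4283 + (-838 + s(m, 35))) = ((-5 - 15/14)**2 + 4726)*(4283 + (-838 + 5*35)) = ((-85/14)**2 + 4726)*(4283 + (-838 + 175)) = (7225/196 + 4726)*(4283 - 663) = (933521/196)*3620 = 844836505/49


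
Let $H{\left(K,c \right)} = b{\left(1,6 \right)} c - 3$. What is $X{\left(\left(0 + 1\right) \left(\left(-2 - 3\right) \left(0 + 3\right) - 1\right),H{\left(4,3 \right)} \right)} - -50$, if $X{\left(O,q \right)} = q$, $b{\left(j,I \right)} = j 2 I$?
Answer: $83$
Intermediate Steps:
$b{\left(j,I \right)} = 2 I j$ ($b{\left(j,I \right)} = 2 j I = 2 I j$)
$H{\left(K,c \right)} = -3 + 12 c$ ($H{\left(K,c \right)} = 2 \cdot 6 \cdot 1 c - 3 = 12 c - 3 = -3 + 12 c$)
$X{\left(\left(0 + 1\right) \left(\left(-2 - 3\right) \left(0 + 3\right) - 1\right),H{\left(4,3 \right)} \right)} - -50 = \left(-3 + 12 \cdot 3\right) - -50 = \left(-3 + 36\right) + 50 = 33 + 50 = 83$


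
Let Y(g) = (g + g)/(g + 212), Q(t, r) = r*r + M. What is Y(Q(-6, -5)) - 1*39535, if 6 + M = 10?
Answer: -9527877/241 ≈ -39535.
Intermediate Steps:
M = 4 (M = -6 + 10 = 4)
Q(t, r) = 4 + r**2 (Q(t, r) = r*r + 4 = r**2 + 4 = 4 + r**2)
Y(g) = 2*g/(212 + g) (Y(g) = (2*g)/(212 + g) = 2*g/(212 + g))
Y(Q(-6, -5)) - 1*39535 = 2*(4 + (-5)**2)/(212 + (4 + (-5)**2)) - 1*39535 = 2*(4 + 25)/(212 + (4 + 25)) - 39535 = 2*29/(212 + 29) - 39535 = 2*29/241 - 39535 = 2*29*(1/241) - 39535 = 58/241 - 39535 = -9527877/241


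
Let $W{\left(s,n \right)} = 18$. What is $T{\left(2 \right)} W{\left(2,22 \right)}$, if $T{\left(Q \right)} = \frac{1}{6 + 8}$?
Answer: $\frac{9}{7} \approx 1.2857$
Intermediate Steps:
$T{\left(Q \right)} = \frac{1}{14}$
$T{\left(2 \right)} W{\left(2,22 \right)} = \frac{1}{14} \cdot 18 = \frac{9}{7}$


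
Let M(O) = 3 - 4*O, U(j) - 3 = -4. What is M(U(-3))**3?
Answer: 343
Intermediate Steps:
U(j) = -1 (U(j) = 3 - 4 = -1)
M(U(-3))**3 = (3 - 4*(-1))**3 = (3 + 4)**3 = 7**3 = 343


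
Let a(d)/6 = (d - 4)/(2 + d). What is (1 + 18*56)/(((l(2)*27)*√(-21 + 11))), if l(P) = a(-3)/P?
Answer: -1009*I*√10/5670 ≈ -0.56274*I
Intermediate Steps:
a(d) = 6*(-4 + d)/(2 + d) (a(d) = 6*((d - 4)/(2 + d)) = 6*((-4 + d)/(2 + d)) = 6*(-4 + d)/(2 + d))
l(P) = 42/P (l(P) = (6*(-4 - 3)/(2 - 3))/P = (6*(-7)/(-1))/P = (6*(-1)*(-7))/P = 42/P)
(1 + 18*56)/(((l(2)*27)*√(-21 + 11))) = (1 + 18*56)/((((42/2)*27)*√(-21 + 11))) = (1 + 1008)/((((42*(½))*27)*√(-10))) = 1009/(((21*27)*(I*√10))) = 1009/((567*(I*√10))) = 1009/((567*I*√10)) = 1009*(-I*√10/5670) = -1009*I*√10/5670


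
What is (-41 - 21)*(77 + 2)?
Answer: -4898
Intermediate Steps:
(-41 - 21)*(77 + 2) = -62*79 = -4898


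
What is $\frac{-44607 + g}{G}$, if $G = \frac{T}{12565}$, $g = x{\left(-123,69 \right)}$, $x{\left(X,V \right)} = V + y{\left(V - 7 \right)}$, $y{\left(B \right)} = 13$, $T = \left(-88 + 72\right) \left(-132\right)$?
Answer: $- \frac{559456625}{2112} \approx -2.6489 \cdot 10^{5}$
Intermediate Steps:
$T = 2112$ ($T = \left(-16\right) \left(-132\right) = 2112$)
$x{\left(X,V \right)} = 13 + V$ ($x{\left(X,V \right)} = V + 13 = 13 + V$)
$g = 82$ ($g = 13 + 69 = 82$)
$G = \frac{2112}{12565} \approx 0.16809$
$\frac{-44607 + g}{G} = \frac{-44607 + 82}{\frac{2112}{12565}} = \left(-44525\right) \frac{12565}{2112} = - \frac{559456625}{2112}$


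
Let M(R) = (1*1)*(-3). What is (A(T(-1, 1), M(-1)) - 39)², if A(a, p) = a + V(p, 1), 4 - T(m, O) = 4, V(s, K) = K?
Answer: 1444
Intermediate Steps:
T(m, O) = 0 (T(m, O) = 4 - 1*4 = 4 - 4 = 0)
M(R) = -3 (M(R) = 1*(-3) = -3)
A(a, p) = 1 + a (A(a, p) = a + 1 = 1 + a)
(A(T(-1, 1), M(-1)) - 39)² = ((1 + 0) - 39)² = (1 - 39)² = (-38)² = 1444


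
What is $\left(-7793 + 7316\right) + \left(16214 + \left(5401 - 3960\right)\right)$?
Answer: $17178$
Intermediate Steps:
$\left(-7793 + 7316\right) + \left(16214 + \left(5401 - 3960\right)\right) = -477 + \left(16214 + \left(5401 - 3960\right)\right) = -477 + \left(16214 + 1441\right) = -477 + 17655 = 17178$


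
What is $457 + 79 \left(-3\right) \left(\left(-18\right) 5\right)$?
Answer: $21787$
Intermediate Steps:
$457 + 79 \left(-3\right) \left(\left(-18\right) 5\right) = 457 - -21330 = 457 + 21330 = 21787$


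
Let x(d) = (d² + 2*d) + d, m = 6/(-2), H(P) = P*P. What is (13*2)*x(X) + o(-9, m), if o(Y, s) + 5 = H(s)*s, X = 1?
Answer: 72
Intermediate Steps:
H(P) = P²
m = -3 (m = 6*(-½) = -3)
o(Y, s) = -5 + s³ (o(Y, s) = -5 + s²*s = -5 + s³)
x(d) = d² + 3*d
(13*2)*x(X) + o(-9, m) = (13*2)*(1*(3 + 1)) + (-5 + (-3)³) = 26*(1*4) + (-5 - 27) = 26*4 - 32 = 104 - 32 = 72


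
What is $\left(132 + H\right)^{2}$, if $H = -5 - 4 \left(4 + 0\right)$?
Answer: $12321$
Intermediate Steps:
$H = -21$ ($H = -5 - 16 = -21$)
$\left(132 + H\right)^{2} = \left(132 - 21\right)^{2} = 111^{2} = 12321$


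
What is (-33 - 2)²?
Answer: 1225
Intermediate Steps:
(-33 - 2)² = (-35)² = 1225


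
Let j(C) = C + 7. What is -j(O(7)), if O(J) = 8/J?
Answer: -57/7 ≈ -8.1429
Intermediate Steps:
j(C) = 7 + C
-j(O(7)) = -(7 + 8/7) = -1*57/7 = -57/7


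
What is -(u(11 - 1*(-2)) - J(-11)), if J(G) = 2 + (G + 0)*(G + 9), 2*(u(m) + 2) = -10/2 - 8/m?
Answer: 749/26 ≈ 28.808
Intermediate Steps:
u(m) = -9/2 - 4/m (u(m) = -2 + (-10/2 - 8/m)/2 = -2 + (-10*1/2 - 8/m)/2 = -2 + (-5 - 8/m)/2 = -2 + (-5/2 - 4/m) = -9/2 - 4/m)
J(G) = 2 + G*(9 + G)
-(u(11 - 1*(-2)) - J(-11)) = -((-9/2 - 4/(11 - 1*(-2))) - (2 + (-11)**2 + 9*(-11))) = -((-9/2 - 4/(11 + 2)) - (2 + 121 - 99)) = -((-9/2 - 4/13) - 1*24) = -((-9/2 - 4*1/13) - 24) = -((-9/2 - 4/13) - 24) = -(-125/26 - 24) = -1*(-749/26) = 749/26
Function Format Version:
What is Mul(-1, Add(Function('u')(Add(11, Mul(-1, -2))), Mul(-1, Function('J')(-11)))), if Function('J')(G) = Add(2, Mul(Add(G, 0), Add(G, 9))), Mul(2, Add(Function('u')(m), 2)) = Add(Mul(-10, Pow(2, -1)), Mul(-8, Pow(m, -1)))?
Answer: Rational(749, 26) ≈ 28.808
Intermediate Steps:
Function('u')(m) = Add(Rational(-9, 2), Mul(-4, Pow(m, -1))) (Function('u')(m) = Add(-2, Mul(Rational(1, 2), Add(Mul(-10, Pow(2, -1)), Mul(-8, Pow(m, -1))))) = Add(-2, Mul(Rational(1, 2), Add(Mul(-10, Rational(1, 2)), Mul(-8, Pow(m, -1))))) = Add(-2, Mul(Rational(1, 2), Add(-5, Mul(-8, Pow(m, -1))))) = Add(-2, Add(Rational(-5, 2), Mul(-4, Pow(m, -1)))) = Add(Rational(-9, 2), Mul(-4, Pow(m, -1))))
Function('J')(G) = Add(2, Mul(G, Add(9, G)))
Mul(-1, Add(Function('u')(Add(11, Mul(-1, -2))), Mul(-1, Function('J')(-11)))) = Mul(-1, Add(Add(Rational(-9, 2), Mul(-4, Pow(Add(11, Mul(-1, -2)), -1))), Mul(-1, Add(2, Pow(-11, 2), Mul(9, -11))))) = Mul(-1, Add(Add(Rational(-9, 2), Mul(-4, Pow(Add(11, 2), -1))), Mul(-1, Add(2, 121, -99)))) = Mul(-1, Add(Add(Rational(-9, 2), Mul(-4, Pow(13, -1))), Mul(-1, 24))) = Mul(-1, Add(Add(Rational(-9, 2), Mul(-4, Rational(1, 13))), -24)) = Mul(-1, Add(Add(Rational(-9, 2), Rational(-4, 13)), -24)) = Mul(-1, Add(Rational(-125, 26), -24)) = Mul(-1, Rational(-749, 26)) = Rational(749, 26)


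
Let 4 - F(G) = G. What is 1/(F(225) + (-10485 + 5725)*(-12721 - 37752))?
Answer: 1/240251259 ≈ 4.1623e-9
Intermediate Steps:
F(G) = 4 - G
1/(F(225) + (-10485 + 5725)*(-12721 - 37752)) = 1/((4 - 1*225) + (-10485 + 5725)*(-12721 - 37752)) = 1/((4 - 225) - 4760*(-50473)) = 1/(-221 + 240251480) = 1/240251259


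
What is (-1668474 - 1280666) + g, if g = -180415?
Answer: -3129555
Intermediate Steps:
(-1668474 - 1280666) + g = (-1668474 - 1280666) - 180415 = -2949140 - 180415 = -3129555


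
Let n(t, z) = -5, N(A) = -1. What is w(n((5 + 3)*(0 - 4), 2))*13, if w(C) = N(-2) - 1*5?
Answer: -78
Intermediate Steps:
w(C) = -6 (w(C) = -1 - 1*5 = -1 - 5 = -6)
w(n((5 + 3)*(0 - 4), 2))*13 = -6*13 = -78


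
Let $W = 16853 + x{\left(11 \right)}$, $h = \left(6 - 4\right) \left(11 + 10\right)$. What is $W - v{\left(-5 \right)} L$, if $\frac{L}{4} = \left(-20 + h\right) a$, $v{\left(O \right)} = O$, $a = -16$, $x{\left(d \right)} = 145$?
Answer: $9958$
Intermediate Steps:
$h = 42$ ($h = 2 \cdot 21 = 42$)
$L = -1408$ ($L = 4 \left(-20 + 42\right) \left(-16\right) = 4 \cdot 22 \left(-16\right) = 4 \left(-352\right) = -1408$)
$W = 16998$ ($W = 16853 + 145 = 16998$)
$W - v{\left(-5 \right)} L = 16998 - \left(-5\right) \left(-1408\right) = 16998 - 7040 = 9958$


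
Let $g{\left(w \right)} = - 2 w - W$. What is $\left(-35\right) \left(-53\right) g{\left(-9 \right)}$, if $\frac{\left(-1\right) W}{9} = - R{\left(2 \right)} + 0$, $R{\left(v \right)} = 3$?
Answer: $-16695$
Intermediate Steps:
$W = 27$ ($W = - 9 \left(\left(-1\right) 3 + 0\right) = - 9 \left(-3 + 0\right) = \left(-9\right) \left(-3\right) = 27$)
$g{\left(w \right)} = -27 - 2 w$ ($g{\left(w \right)} = - 2 w - 27 = -27 - 2 w$)
$\left(-35\right) \left(-53\right) g{\left(-9 \right)} = \left(-35\right) \left(-53\right) \left(-27 - -18\right) = 1855 \left(-27 + 18\right) = 1855 \left(-9\right) = -16695$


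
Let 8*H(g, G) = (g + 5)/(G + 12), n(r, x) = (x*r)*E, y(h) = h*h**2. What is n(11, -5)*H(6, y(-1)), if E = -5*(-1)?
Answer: -275/8 ≈ -34.375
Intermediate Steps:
E = 5
y(h) = h**3
n(r, x) = 5*r*x (n(r, x) = (x*r)*5 = (r*x)*5 = 5*r*x)
H(g, G) = (5 + g)/(8*(12 + G)) (H(g, G) = ((g + 5)/(G + 12))/8 = ((5 + g)/(12 + G))/8 = (5 + g)/(8*(12 + G)))
n(11, -5)*H(6, y(-1)) = (5*11*(-5))*((5 + 6)/(8*(12 + (-1)**3))) = -275*11/(8*(12 - 1)) = -275*11/(8*11) = -275*1/8 = -275/8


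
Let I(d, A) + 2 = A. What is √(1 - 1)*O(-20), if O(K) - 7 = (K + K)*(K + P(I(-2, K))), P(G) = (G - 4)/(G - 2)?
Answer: 0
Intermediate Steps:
I(d, A) = -2 + A
P(G) = (-4 + G)/(-2 + G)
O(K) = 7 + 2*K*(K + (-6 + K)/(-4 + K)) (O(K) = 7 + (K + K)*(K + (-4 + (-2 + K))/(-2 + (-2 + K))) = 7 + (2*K)*(K + (-6 + K)/(-4 + K)) = 7 + 2*K*(K + (-6 + K)/(-4 + K)))
√(1 - 1)*O(-20) = √(1 - 1)*((-28 - 6*(-20)² - 5*(-20) + 2*(-20)³)/(-4 - 20)) = √0*((-28 - 6*400 + 100 + 2*(-8000))/(-24)) = 0*(-(-28 - 2400 + 100 - 16000)/24) = 0*(-1/24*(-18328)) = 0*(2291/3) = 0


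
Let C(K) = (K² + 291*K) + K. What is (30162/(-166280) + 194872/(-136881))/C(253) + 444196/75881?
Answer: 697017998637885592879/119070248108251482900 ≈ 5.8538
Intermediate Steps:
C(K) = K² + 292*K
(30162/(-166280) + 194872/(-136881))/C(253) + 444196/75881 = (30162/(-166280) + 194872/(-136881))/((253*(292 + 253))) + 444196/75881 = (30162*(-1/166280) + 194872*(-1/136881))/((253*545)) + 444196*(1/75881) = (-15081/83140 - 194872/136881)/137885 + 444196/75881 = -18265960441/11380286340*1/137885 + 444196/75881 = -18265960441/1569170781990900 + 444196/75881 = 697017998637885592879/119070248108251482900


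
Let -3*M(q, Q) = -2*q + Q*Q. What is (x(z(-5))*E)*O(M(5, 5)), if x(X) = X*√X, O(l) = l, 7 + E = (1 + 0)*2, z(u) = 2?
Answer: 50*√2 ≈ 70.711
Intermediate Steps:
M(q, Q) = -Q²/3 + 2*q/3 (M(q, Q) = -(-2*q + Q*Q)/3 = -(-2*q + Q²)/3 = -(Q² - 2*q)/3 = -Q²/3 + 2*q/3)
E = -5 (E = -7 + (1 + 0)*2 = -7 + 1*2 = -7 + 2 = -5)
x(X) = X^(3/2)
(x(z(-5))*E)*O(M(5, 5)) = (2^(3/2)*(-5))*(-⅓*5² + (⅔)*5) = ((2*√2)*(-5))*(-⅓*25 + 10/3) = (-10*√2)*(-25/3 + 10/3) = -10*√2*(-5) = 50*√2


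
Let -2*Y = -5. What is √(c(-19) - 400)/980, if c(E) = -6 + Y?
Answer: I*√1614/1960 ≈ 0.020497*I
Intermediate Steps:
Y = 5/2 (Y = -½*(-5) = 5/2 ≈ 2.5000)
c(E) = -7/2 (c(E) = -6 + 5/2 = -7/2)
√(c(-19) - 400)/980 = √(-7/2 - 400)/980 = √(-807/2)*(1/980) = (I*√1614/2)*(1/980) = I*√1614/1960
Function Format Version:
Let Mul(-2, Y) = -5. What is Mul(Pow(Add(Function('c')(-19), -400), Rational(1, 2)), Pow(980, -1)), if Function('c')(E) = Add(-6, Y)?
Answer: Mul(Rational(1, 1960), I, Pow(1614, Rational(1, 2))) ≈ Mul(0.020497, I)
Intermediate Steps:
Y = Rational(5, 2) (Y = Mul(Rational(-1, 2), -5) = Rational(5, 2) ≈ 2.5000)
Function('c')(E) = Rational(-7, 2) (Function('c')(E) = Add(-6, Rational(5, 2)) = Rational(-7, 2))
Mul(Pow(Add(Function('c')(-19), -400), Rational(1, 2)), Pow(980, -1)) = Mul(Pow(Add(Rational(-7, 2), -400), Rational(1, 2)), Pow(980, -1)) = Mul(Pow(Rational(-807, 2), Rational(1, 2)), Rational(1, 980)) = Mul(Mul(Rational(1, 2), I, Pow(1614, Rational(1, 2))), Rational(1, 980)) = Mul(Rational(1, 1960), I, Pow(1614, Rational(1, 2)))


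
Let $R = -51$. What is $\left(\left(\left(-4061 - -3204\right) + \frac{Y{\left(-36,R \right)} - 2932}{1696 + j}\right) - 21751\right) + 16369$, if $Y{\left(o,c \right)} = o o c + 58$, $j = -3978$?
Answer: $- \frac{7084214}{1141} \approx -6208.8$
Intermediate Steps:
$Y{\left(o,c \right)} = 58 + c o^{2}$ ($Y{\left(o,c \right)} = o^{2} c + 58 = c o^{2} + 58 = 58 + c o^{2}$)
$\left(\left(\left(-4061 - -3204\right) + \frac{Y{\left(-36,R \right)} - 2932}{1696 + j}\right) - 21751\right) + 16369 = \left(\left(\left(-4061 - -3204\right) + \frac{\left(58 - 51 \left(-36\right)^{2}\right) - 2932}{1696 - 3978}\right) - 21751\right) + 16369 = \left(\left(\left(-4061 + 3204\right) + \frac{\left(58 - 66096\right) - 2932}{-2282}\right) - 21751\right) + 16369 = \left(\left(-857 + \left(\left(58 - 66096\right) - 2932\right) \left(- \frac{1}{2282}\right)\right) - 21751\right) + 16369 = \left(\left(-857 + \left(-66038 - 2932\right) \left(- \frac{1}{2282}\right)\right) - 21751\right) + 16369 = \left(\left(-857 - - \frac{34485}{1141}\right) - 21751\right) + 16369 = \left(\left(-857 + \frac{34485}{1141}\right) - 21751\right) + 16369 = \left(- \frac{943352}{1141} - 21751\right) + 16369 = - \frac{25761243}{1141} + 16369 = - \frac{7084214}{1141}$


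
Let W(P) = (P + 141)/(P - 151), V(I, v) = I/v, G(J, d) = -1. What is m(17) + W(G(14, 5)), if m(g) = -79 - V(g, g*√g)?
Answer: -3037/38 - √17/17 ≈ -80.164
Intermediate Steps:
W(P) = (141 + P)/(-151 + P)
m(g) = -79 - 1/√g (m(g) = -79 - g/(g*√g) = -79 - g/(g^(3/2)) = -79 - g/g^(3/2) = -79 - 1/√g)
m(17) + W(G(14, 5)) = (-79 - 1/√17) + (141 - 1)/(-151 - 1) = (-79 - √17/17) + 140/(-152) = (-79 - √17/17) - 1/152*140 = (-79 - √17/17) - 35/38 = -3037/38 - √17/17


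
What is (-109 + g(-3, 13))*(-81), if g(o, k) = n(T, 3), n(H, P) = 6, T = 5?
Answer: 8343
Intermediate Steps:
g(o, k) = 6
(-109 + g(-3, 13))*(-81) = (-109 + 6)*(-81) = -103*(-81) = 8343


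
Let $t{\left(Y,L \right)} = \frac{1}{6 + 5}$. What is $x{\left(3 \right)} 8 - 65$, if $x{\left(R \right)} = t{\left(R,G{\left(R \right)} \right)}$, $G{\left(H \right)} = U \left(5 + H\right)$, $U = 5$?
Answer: $- \frac{707}{11} \approx -64.273$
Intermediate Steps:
$G{\left(H \right)} = 25 + 5 H$ ($G{\left(H \right)} = 5 \left(5 + H\right) = 25 + 5 H$)
$t{\left(Y,L \right)} = \frac{1}{11}$
$x{\left(R \right)} = \frac{1}{11}$
$x{\left(3 \right)} 8 - 65 = \frac{1}{11} \cdot 8 - 65 = \frac{8}{11} - 65 = - \frac{707}{11}$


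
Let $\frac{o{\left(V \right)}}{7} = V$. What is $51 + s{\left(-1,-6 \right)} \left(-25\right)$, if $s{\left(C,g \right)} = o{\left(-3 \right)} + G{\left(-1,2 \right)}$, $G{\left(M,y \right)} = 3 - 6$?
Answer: $651$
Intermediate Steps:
$G{\left(M,y \right)} = -3$ ($G{\left(M,y \right)} = 3 - 6 = -3$)
$o{\left(V \right)} = 7 V$
$s{\left(C,g \right)} = -24$ ($s{\left(C,g \right)} = 7 \left(-3\right) - 3 = -21 - 3 = -24$)
$51 + s{\left(-1,-6 \right)} \left(-25\right) = 51 - -600 = 51 + 600 = 651$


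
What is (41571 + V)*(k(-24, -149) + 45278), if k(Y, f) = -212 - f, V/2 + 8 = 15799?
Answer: 3307612895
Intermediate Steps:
V = 31582 (V = -16 + 2*15799 = -16 + 31598 = 31582)
(41571 + V)*(k(-24, -149) + 45278) = (41571 + 31582)*((-212 - 1*(-149)) + 45278) = 73153*((-212 + 149) + 45278) = 73153*(-63 + 45278) = 73153*45215 = 3307612895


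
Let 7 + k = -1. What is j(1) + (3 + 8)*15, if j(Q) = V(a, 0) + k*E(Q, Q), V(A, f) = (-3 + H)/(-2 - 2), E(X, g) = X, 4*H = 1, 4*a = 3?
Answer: 2523/16 ≈ 157.69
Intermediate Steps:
a = ¾ (a = (¼)*3 = ¾ ≈ 0.75000)
H = ¼ (H = (¼)*1 = ¼ ≈ 0.25000)
k = -8 (k = -7 - 1 = -8)
V(A, f) = 11/16 (V(A, f) = (-3 + ¼)/(-2 - 2) = -11/4/(-4) = -11/4*(-¼) = 11/16)
j(Q) = 11/16 - 8*Q
j(1) + (3 + 8)*15 = (11/16 - 8*1) + (3 + 8)*15 = (11/16 - 8) + 11*15 = -117/16 + 165 = 2523/16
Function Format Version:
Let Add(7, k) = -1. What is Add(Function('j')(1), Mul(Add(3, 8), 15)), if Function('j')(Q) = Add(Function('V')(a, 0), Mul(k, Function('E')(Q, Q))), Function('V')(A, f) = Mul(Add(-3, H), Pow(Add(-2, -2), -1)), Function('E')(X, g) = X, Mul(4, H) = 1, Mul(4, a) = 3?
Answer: Rational(2523, 16) ≈ 157.69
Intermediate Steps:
a = Rational(3, 4) (a = Mul(Rational(1, 4), 3) = Rational(3, 4) ≈ 0.75000)
H = Rational(1, 4) (H = Mul(Rational(1, 4), 1) = Rational(1, 4) ≈ 0.25000)
k = -8 (k = Add(-7, -1) = -8)
Function('V')(A, f) = Rational(11, 16) (Function('V')(A, f) = Mul(Add(-3, Rational(1, 4)), Pow(Add(-2, -2), -1)) = Mul(Rational(-11, 4), Pow(-4, -1)) = Mul(Rational(-11, 4), Rational(-1, 4)) = Rational(11, 16))
Function('j')(Q) = Add(Rational(11, 16), Mul(-8, Q))
Add(Function('j')(1), Mul(Add(3, 8), 15)) = Add(Add(Rational(11, 16), Mul(-8, 1)), Mul(Add(3, 8), 15)) = Add(Add(Rational(11, 16), -8), Mul(11, 15)) = Add(Rational(-117, 16), 165) = Rational(2523, 16)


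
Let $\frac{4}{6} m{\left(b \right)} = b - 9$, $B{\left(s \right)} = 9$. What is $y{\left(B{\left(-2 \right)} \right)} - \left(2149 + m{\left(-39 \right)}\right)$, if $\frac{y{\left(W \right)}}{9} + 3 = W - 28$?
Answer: $-2275$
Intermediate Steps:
$m{\left(b \right)} = - \frac{27}{2} + \frac{3 b}{2}$ ($m{\left(b \right)} = \frac{3 \left(b - 9\right)}{2} = \frac{3 \left(-9 + b\right)}{2} = - \frac{27}{2} + \frac{3 b}{2}$)
$y{\left(W \right)} = -279 + 9 W$ ($y{\left(W \right)} = -27 + 9 \left(W - 28\right) = -27 + 9 \left(-28 + W\right) = -27 + \left(-252 + 9 W\right) = -279 + 9 W$)
$y{\left(B{\left(-2 \right)} \right)} - \left(2149 + m{\left(-39 \right)}\right) = \left(-279 + 9 \cdot 9\right) - \left(2149 + \left(- \frac{27}{2} + \frac{3}{2} \left(-39\right)\right)\right) = \left(-279 + 81\right) - \left(2149 - 72\right) = -198 - \left(2149 - 72\right) = -198 - 2077 = -2275$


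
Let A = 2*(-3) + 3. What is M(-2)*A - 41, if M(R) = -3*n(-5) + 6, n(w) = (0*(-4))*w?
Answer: -59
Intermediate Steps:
n(w) = 0 (n(w) = 0*w = 0)
M(R) = 6 (M(R) = -3*0 + 6 = 0 + 6 = 6)
A = -3 (A = -6 + 3 = -3)
M(-2)*A - 41 = 6*(-3) - 41 = -18 - 41 = -59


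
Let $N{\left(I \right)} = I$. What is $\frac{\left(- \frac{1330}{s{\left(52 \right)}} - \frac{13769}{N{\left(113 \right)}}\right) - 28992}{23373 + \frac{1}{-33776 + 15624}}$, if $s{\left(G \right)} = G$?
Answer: $- \frac{155402239852}{124649554991} \approx -1.2467$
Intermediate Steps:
$\frac{\left(- \frac{1330}{s{\left(52 \right)}} - \frac{13769}{N{\left(113 \right)}}\right) - 28992}{23373 + \frac{1}{-33776 + 15624}} = \frac{\left(- \frac{1330}{52} - \frac{13769}{113}\right) - 28992}{23373 + \frac{1}{-33776 + 15624}} = \frac{\left(\left(-1330\right) \frac{1}{52} - \frac{13769}{113}\right) - 28992}{23373 + \frac{1}{-18152}} = \frac{\left(- \frac{665}{26} - \frac{13769}{113}\right) - 28992}{23373 - \frac{1}{18152}} = \frac{- \frac{433139}{2938} - 28992}{\frac{424266695}{18152}} = \left(- \frac{85611635}{2938}\right) \frac{18152}{424266695} = - \frac{155402239852}{124649554991}$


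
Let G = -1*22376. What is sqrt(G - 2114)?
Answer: I*sqrt(24490) ≈ 156.49*I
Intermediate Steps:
G = -22376
sqrt(G - 2114) = sqrt(-22376 - 2114) = sqrt(-24490) = I*sqrt(24490)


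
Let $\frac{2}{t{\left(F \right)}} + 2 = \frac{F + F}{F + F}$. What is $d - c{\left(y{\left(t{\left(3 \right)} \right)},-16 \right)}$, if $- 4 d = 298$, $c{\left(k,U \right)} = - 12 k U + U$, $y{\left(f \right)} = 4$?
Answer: $- \frac{1653}{2} \approx -826.5$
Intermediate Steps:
$t{\left(F \right)} = -2$ ($t{\left(F \right)} = \frac{2}{-2 + \frac{F + F}{F + F}} = \frac{2}{-2 + \frac{2 F}{2 F}} = \frac{2}{-2 + 2 F \frac{1}{2 F}} = \frac{2}{-2 + 1} = \frac{2}{-1} = 2 \left(-1\right) = -2$)
$c{\left(k,U \right)} = U - 12 U k$ ($c{\left(k,U \right)} = - 12 U k + U = U - 12 U k$)
$d = - \frac{149}{2}$ ($d = \left(- \frac{1}{4}\right) 298 = - \frac{149}{2} \approx -74.5$)
$d - c{\left(y{\left(t{\left(3 \right)} \right)},-16 \right)} = - \frac{149}{2} - - 16 \left(1 - 48\right) = - \frac{149}{2} - \left(-16\right) \left(-47\right) = - \frac{149}{2} - 752 = - \frac{1653}{2}$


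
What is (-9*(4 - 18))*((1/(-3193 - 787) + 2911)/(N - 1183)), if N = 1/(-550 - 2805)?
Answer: -489765635667/1579648468 ≈ -310.05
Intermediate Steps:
N = -1/3355 (N = 1/(-3355) = -1/3355 ≈ -0.00029806)
(-9*(4 - 18))*((1/(-3193 - 787) + 2911)/(N - 1183)) = (-9*(4 - 18))*((1/(-3193 - 787) + 2911)/(-1/3355 - 1183)) = (-9*(-14))*((1/(-3980) + 2911)/(-3968966/3355)) = 126*((-1/3980 + 2911)*(-3355/3968966)) = 126*((11585779/3980)*(-3355/3968966)) = 126*(-7774057709/3159296936) = -489765635667/1579648468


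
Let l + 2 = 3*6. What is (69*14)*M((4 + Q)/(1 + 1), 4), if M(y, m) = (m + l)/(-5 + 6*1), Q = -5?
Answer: 19320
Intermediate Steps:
l = 16 (l = -2 + 3*6 = -2 + 18 = 16)
M(y, m) = 16 + m (M(y, m) = (m + 16)/(-5 + 6*1) = (16 + m)/(-5 + 6) = (16 + m)/1 = (16 + m)*1 = 16 + m)
(69*14)*M((4 + Q)/(1 + 1), 4) = (69*14)*(16 + 4) = 966*20 = 19320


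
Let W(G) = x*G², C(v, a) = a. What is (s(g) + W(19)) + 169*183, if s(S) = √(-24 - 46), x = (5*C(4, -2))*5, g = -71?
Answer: 12877 + I*√70 ≈ 12877.0 + 8.3666*I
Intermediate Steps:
x = -50 (x = (5*(-2))*5 = -10*5 = -50)
s(S) = I*√70 (s(S) = √(-70) = I*√70)
W(G) = -50*G²
(s(g) + W(19)) + 169*183 = (I*√70 - 50*19²) + 169*183 = (I*√70 - 50*361) + 30927 = (I*√70 - 18050) + 30927 = (-18050 + I*√70) + 30927 = 12877 + I*√70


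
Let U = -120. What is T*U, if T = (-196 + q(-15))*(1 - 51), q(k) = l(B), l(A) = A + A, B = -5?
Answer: -1236000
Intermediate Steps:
l(A) = 2*A
q(k) = -10 (q(k) = 2*(-5) = -10)
T = 10300 (T = (-196 - 10)*(1 - 51) = -206*(-50) = 10300)
T*U = 10300*(-120) = -1236000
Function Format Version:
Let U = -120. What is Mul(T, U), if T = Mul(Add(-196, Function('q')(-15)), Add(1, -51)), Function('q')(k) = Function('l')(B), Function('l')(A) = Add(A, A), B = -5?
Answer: -1236000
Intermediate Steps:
Function('l')(A) = Mul(2, A)
Function('q')(k) = -10 (Function('q')(k) = Mul(2, -5) = -10)
T = 10300 (T = Mul(Add(-196, -10), Add(1, -51)) = Mul(-206, -50) = 10300)
Mul(T, U) = Mul(10300, -120) = -1236000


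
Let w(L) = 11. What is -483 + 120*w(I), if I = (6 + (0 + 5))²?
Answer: 837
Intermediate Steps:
I = 121 (I = (6 + 5)² = 11² = 121)
-483 + 120*w(I) = -483 + 120*11 = -483 + 1320 = 837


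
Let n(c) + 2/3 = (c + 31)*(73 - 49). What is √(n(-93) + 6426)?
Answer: 46*√21/3 ≈ 70.266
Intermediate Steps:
n(c) = 2230/3 + 24*c (n(c) = -⅔ + (c + 31)*(73 - 49) = -⅔ + (31 + c)*24 = -⅔ + (744 + 24*c) = 2230/3 + 24*c)
√(n(-93) + 6426) = √((2230/3 + 24*(-93)) + 6426) = √((2230/3 - 2232) + 6426) = √(-4466/3 + 6426) = √(14812/3) = 46*√21/3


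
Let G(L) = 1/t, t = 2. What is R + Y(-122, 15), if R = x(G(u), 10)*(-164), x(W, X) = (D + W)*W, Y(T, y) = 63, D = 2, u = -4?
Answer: -142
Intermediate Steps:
G(L) = 1/2
x(W, X) = W*(2 + W) (x(W, X) = (2 + W)*W = W*(2 + W))
R = -205 (R = ((2 + 1/2)/2)*(-164) = ((1/2)*(5/2))*(-164) = (5/4)*(-164) = -205)
R + Y(-122, 15) = -205 + 63 = -142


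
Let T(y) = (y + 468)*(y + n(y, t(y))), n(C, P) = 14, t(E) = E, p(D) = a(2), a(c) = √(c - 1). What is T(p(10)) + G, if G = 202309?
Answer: 209344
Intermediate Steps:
a(c) = √(-1 + c)
p(D) = 1 (p(D) = √(-1 + 2) = √1 = 1)
T(y) = (14 + y)*(468 + y) (T(y) = (y + 468)*(y + 14) = (468 + y)*(14 + y) = (14 + y)*(468 + y))
T(p(10)) + G = (6552 + 1² + 482*1) + 202309 = (6552 + 1 + 482) + 202309 = 7035 + 202309 = 209344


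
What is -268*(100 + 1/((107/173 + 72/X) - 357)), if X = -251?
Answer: -207528155318/7743805 ≈ -26799.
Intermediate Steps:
-268*(100 + 1/((107/173 + 72/X) - 357)) = -268*(100 + 1/((107/173 + 72/(-251)) - 357)) = -268*(100 + 1/((107*(1/173) + 72*(-1/251)) - 357)) = -268*(100 + 1/((107/173 - 72/251) - 357)) = -268*(100 + 1/(14401/43423 - 357)) = -268*(100 + 1/(-15487610/43423)) = -268*(100 - 43423/15487610) = -268*1548717577/15487610 = -207528155318/7743805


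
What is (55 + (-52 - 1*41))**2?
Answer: 1444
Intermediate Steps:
(55 + (-52 - 1*41))**2 = (55 + (-52 - 41))**2 = (55 - 93)**2 = (-38)**2 = 1444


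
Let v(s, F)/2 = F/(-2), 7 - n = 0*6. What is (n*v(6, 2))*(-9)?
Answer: 126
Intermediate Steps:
n = 7 (n = 7 - 0*6 = 7 - 1*0 = 7 + 0 = 7)
v(s, F) = -F (v(s, F) = 2*(F/(-2)) = 2*(F*(-½)) = 2*(-F/2) = -F)
(n*v(6, 2))*(-9) = (7*(-1*2))*(-9) = (7*(-2))*(-9) = -14*(-9) = 126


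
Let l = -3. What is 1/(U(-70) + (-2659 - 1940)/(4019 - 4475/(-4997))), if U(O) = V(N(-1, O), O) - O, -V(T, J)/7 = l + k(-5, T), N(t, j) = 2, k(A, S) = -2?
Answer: 6695806/695399229 ≈ 0.0096287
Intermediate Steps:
V(T, J) = 35 (V(T, J) = -7*(-3 - 2) = -7*(-5) = 35)
U(O) = 35 - O
1/(U(-70) + (-2659 - 1940)/(4019 - 4475/(-4997))) = 1/((35 - 1*(-70)) + (-2659 - 1940)/(4019 - 4475/(-4997))) = 1/((35 + 70) - 4599/(4019 - 4475*(-1/4997))) = 1/(105 - 4599/(4019 + 4475/4997)) = 1/(105 - 4599/20087418/4997) = 1/(105 - 4599*4997/20087418) = 1/(105 - 7660401/6695806) = 1/(695399229/6695806) = 6695806/695399229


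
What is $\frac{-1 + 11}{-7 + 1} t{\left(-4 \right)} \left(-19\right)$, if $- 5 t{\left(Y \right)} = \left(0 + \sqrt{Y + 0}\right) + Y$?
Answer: $\frac{76}{3} - \frac{38 i}{3} \approx 25.333 - 12.667 i$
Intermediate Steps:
$t{\left(Y \right)} = - \frac{Y}{5} - \frac{\sqrt{Y}}{5}$ ($t{\left(Y \right)} = - \frac{\left(0 + \sqrt{Y + 0}\right) + Y}{5} = - \frac{\left(0 + \sqrt{Y}\right) + Y}{5} = - \frac{\sqrt{Y} + Y}{5} = - \frac{Y + \sqrt{Y}}{5} = - \frac{Y}{5} - \frac{\sqrt{Y}}{5}$)
$\frac{-1 + 11}{-7 + 1} t{\left(-4 \right)} \left(-19\right) = \frac{-1 + 11}{-7 + 1} \left(\left(- \frac{1}{5}\right) \left(-4\right) - \frac{\sqrt{-4}}{5}\right) \left(-19\right) = \frac{10}{-6} \left(\frac{4}{5} - \frac{2 i}{5}\right) \left(-19\right) = 10 \left(- \frac{1}{6}\right) \left(\frac{4}{5} - \frac{2 i}{5}\right) \left(-19\right) = - \frac{5 \left(\frac{4}{5} - \frac{2 i}{5}\right)}{3} \left(-19\right) = \left(- \frac{4}{3} + \frac{2 i}{3}\right) \left(-19\right) = \frac{76}{3} - \frac{38 i}{3}$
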